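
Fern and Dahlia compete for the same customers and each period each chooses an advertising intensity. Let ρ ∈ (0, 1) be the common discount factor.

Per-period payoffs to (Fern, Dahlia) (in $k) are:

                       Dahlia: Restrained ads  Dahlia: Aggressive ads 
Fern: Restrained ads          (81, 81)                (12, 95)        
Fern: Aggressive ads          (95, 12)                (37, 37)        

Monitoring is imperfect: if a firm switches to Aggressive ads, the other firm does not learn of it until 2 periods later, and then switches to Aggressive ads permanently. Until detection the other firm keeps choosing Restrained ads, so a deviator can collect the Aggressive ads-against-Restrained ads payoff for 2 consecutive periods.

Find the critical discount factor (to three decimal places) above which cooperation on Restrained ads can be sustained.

A deviator earns 95 for 2 periods, then 37 forever; cooperating earns 81 forever. Multiplying the IC by (1−ρ):
81 ≥ 95(1−ρ^2) + 37ρ^2, so 58·ρ^2 ≥ 14 and ρ^2 ≥ 7/29.
ρ ≥ (7/29)^(1/2) ≈ 0.491.

0.491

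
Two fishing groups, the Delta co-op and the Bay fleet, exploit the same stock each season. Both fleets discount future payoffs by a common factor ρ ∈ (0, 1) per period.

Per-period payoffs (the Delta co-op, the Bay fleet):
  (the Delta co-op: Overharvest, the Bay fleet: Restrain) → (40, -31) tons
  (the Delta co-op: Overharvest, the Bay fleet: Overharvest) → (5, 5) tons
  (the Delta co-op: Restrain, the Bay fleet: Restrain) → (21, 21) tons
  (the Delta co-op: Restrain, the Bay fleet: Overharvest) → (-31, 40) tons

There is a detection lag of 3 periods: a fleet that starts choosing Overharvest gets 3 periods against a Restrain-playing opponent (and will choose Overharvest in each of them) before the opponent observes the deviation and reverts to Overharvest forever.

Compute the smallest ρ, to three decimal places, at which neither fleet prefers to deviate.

0.816

A deviator earns 40 for 3 periods, then 5 forever; cooperating earns 21 forever. Multiplying the IC by (1−ρ):
21 ≥ 40(1−ρ^3) + 5ρ^3, so 35·ρ^3 ≥ 19 and ρ^3 ≥ 19/35.
ρ ≥ (19/35)^(1/3) ≈ 0.816.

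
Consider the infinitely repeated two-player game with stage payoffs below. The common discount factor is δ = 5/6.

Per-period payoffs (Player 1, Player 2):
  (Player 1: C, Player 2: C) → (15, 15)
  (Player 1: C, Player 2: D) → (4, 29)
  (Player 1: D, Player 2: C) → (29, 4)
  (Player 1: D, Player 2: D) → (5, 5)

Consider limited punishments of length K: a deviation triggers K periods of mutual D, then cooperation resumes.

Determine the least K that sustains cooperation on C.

2

No profitable deviation requires (15−5)(δ+…+δ^K) ≥ 29−15, i.e. δ+…+δ^K ≥ 7/5 ≈ 1.4000.
With δ = 5/6, the partial sums are K=1: 0.8333, K=2: 1.5278.
K = 2 is the first length at which the sum reaches 1.4000.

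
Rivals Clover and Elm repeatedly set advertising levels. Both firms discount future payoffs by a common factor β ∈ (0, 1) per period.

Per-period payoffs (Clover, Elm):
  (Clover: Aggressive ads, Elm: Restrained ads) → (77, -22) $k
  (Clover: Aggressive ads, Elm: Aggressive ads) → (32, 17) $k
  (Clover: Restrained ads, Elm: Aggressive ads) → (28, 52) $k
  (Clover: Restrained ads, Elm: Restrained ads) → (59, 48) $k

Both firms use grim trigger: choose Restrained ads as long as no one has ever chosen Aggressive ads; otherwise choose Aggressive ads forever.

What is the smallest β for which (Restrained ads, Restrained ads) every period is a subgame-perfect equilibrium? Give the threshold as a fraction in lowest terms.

2/5

For Clover: deviation gain 77−59 = 18, per-period punishment loss 59−32 = 27. IC gives β ≥ 18/45 = 2/5.
For Elm: gain 4, loss 31 per period, so β ≥ 4/35.
The tighter constraint is Clover's, so cooperation needs β ≥ 2/5.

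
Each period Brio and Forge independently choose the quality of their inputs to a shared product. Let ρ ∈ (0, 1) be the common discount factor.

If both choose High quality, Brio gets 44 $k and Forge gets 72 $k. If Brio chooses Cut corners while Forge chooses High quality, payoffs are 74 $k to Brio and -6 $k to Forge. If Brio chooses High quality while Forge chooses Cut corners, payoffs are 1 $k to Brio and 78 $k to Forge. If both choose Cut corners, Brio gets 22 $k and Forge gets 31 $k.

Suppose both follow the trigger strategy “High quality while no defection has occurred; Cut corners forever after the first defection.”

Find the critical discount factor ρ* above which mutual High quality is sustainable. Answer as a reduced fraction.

Brio's threshold: (74−44)/(74−22) = 15/26.
Forge's threshold: (78−72)/(78−31) = 6/47.
15/26 > 6/47, so Brio binds and ρ* = 15/26.

15/26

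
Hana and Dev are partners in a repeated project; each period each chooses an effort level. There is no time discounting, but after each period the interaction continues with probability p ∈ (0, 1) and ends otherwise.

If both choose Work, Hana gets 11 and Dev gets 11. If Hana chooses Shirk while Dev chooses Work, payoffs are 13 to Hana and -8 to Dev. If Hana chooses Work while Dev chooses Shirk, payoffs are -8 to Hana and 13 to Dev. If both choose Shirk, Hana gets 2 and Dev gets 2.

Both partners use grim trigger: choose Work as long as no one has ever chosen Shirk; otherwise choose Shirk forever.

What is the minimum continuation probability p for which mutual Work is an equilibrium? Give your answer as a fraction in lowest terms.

2/11

Expected cooperation value is 11 + p·11 + p²·11 + … = 11/(1−p); deviation gives 13 + p·2/(1−p).
11 ≥ 13(1−p) + 2p ⇒ 11p ≥ 2 ⇒ p ≥ 2/11.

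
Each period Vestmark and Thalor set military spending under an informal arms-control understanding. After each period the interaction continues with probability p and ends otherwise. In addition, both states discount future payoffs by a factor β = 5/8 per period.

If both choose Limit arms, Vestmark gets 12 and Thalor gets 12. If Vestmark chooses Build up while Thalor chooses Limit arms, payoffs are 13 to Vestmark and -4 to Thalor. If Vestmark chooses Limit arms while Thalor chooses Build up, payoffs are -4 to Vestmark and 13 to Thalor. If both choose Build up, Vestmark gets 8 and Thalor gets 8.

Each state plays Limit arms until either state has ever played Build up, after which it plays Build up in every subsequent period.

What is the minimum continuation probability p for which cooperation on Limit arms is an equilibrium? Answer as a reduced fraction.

8/25

Expected continuation weight on next period's payoff is β·p = 5/8·p, which plays the role of the discount factor.
Cooperation requires 5/8·p ≥ (13−12)/(13−8) = 1/5, hence p ≥ 8/25.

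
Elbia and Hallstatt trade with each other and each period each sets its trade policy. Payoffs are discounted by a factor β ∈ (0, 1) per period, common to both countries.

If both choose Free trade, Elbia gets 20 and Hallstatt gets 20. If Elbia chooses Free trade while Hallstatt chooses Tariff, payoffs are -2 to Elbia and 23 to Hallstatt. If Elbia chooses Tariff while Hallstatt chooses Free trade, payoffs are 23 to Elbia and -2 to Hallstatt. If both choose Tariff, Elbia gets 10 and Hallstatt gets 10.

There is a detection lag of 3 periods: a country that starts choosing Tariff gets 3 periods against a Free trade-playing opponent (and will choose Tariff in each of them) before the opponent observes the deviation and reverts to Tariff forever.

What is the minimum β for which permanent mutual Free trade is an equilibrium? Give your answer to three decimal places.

0.613

The best deviation is to choose Tariff for all 3 undetected periods, earning 23 each, then 10 forever once detected.
Deviation value: 23(1−β^3)/(1−β) + 10β^3/(1−β); cooperation value: 20/(1−β).
IC: 20 ≥ 23(1−β^3) + 10β^3 = 23 − 13β^3.
So β^3 ≥ 3/13, giving β ≥ (3/13)^(1/3) ≈ 0.613.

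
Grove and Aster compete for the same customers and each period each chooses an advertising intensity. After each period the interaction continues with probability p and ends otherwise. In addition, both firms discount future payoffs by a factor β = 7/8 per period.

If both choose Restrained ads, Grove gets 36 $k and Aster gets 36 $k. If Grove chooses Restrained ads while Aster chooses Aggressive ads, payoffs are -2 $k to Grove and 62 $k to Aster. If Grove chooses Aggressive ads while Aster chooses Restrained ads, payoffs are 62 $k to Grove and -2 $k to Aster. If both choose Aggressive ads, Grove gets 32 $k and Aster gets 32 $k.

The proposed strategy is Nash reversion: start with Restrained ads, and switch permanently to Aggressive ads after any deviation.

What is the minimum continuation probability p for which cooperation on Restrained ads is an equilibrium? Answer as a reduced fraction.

104/105

Expected continuation weight on next period's payoff is β·p = 7/8·p, which plays the role of the discount factor.
Cooperation requires 7/8·p ≥ (62−36)/(62−32) = 13/15, hence p ≥ 104/105.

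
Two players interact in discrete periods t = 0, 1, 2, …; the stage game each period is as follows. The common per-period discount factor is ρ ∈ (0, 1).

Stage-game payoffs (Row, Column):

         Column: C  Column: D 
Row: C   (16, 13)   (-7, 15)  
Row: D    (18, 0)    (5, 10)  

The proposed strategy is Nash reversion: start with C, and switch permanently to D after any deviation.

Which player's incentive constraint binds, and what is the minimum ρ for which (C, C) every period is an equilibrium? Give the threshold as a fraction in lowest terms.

Row: cooperation gives 16 each period; deviation gives 18 once then 5 forever.
  16/(1−ρ) ≥ 18 + 5ρ/(1−ρ) ⇒ ρ ≥ 2/13.
Column: cooperation gives 13 each period; deviation gives 15 once then 10 forever.
  ρ ≥ 2/5.
Both must hold, so the binding constraint is Column's: ρ ≥ 2/5.

Column; ρ ≥ 2/5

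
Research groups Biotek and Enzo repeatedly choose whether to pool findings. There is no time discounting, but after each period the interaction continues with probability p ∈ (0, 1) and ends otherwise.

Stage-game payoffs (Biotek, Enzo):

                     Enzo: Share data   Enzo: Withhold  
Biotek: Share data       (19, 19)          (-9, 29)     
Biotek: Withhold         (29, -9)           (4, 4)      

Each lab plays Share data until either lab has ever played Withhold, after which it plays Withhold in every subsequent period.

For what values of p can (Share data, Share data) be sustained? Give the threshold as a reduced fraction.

2/5

With no time discounting, the continuation probability p plays the role of the discount factor.
Grim-trigger IC: 19/(1−p) ≥ 29 + 4p/(1−p) ⇒ p ≥ (29−19)/(29−4) = 2/5.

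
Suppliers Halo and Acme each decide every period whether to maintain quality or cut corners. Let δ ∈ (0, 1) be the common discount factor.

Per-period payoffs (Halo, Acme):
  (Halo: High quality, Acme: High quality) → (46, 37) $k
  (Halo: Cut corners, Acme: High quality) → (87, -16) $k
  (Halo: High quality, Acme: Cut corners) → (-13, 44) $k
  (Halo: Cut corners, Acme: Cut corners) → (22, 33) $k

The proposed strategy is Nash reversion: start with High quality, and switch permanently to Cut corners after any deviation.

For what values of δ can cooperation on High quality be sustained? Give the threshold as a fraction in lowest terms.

Halo's threshold: (87−46)/(87−22) = 41/65.
Acme's threshold: (44−37)/(44−33) = 7/11.
41/65 < 7/11, so Acme binds and δ* = 7/11.

7/11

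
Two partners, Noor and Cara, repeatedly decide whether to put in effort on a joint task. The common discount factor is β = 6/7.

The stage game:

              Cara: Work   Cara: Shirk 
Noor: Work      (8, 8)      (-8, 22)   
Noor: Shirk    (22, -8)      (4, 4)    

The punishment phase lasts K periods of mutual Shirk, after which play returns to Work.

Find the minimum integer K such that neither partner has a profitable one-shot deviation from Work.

6

No profitable deviation requires (8−4)(β+…+β^K) ≥ 22−8, i.e. β+…+β^K ≥ 7/2 ≈ 3.5000.
With β = 6/7, the partial sums are K=1: 0.8571, K=2: 1.5918, K=3: 2.2216, K=4: 2.7613, K=5: 3.2240, K=6: 3.6206.
K = 6 is the first length at which the sum reaches 3.5000.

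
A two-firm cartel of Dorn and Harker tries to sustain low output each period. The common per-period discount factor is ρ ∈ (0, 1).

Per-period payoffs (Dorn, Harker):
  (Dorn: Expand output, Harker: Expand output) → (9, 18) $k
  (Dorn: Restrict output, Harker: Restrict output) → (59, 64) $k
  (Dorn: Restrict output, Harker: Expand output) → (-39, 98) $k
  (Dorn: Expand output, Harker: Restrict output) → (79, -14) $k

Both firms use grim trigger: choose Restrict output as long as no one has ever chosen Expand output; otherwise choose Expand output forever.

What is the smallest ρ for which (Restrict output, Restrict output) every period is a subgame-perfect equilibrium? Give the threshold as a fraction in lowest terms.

For Dorn: deviation gain 79−59 = 20, per-period punishment loss 59−9 = 50. IC gives ρ ≥ 20/70 = 2/7.
For Harker: gain 34, loss 46 per period, so ρ ≥ 34/80 = 17/40.
The tighter constraint is Harker's, so cooperation needs ρ ≥ 17/40.

17/40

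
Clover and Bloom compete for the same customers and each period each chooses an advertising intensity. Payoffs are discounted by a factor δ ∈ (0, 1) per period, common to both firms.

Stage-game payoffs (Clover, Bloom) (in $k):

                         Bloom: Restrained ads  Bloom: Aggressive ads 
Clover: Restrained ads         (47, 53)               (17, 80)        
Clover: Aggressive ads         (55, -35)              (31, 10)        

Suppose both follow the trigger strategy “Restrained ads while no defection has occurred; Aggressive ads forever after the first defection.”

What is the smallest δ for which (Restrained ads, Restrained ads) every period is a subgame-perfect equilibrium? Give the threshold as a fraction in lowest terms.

27/70

Clover's threshold: (55−47)/(55−31) = 1/3.
Bloom's threshold: (80−53)/(80−10) = 27/70.
1/3 < 27/70, so Bloom binds and δ* = 27/70.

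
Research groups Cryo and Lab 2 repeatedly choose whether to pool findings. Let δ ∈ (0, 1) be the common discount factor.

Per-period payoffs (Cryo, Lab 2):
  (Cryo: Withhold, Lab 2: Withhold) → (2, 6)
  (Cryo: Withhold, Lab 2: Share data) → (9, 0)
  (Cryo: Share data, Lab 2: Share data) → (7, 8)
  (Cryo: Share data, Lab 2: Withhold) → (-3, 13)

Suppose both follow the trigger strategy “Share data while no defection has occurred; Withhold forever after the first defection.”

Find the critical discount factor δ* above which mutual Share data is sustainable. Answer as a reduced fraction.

For Cryo: deviation gain 9−7 = 2, per-period punishment loss 7−2 = 5. IC gives δ ≥ 2/7.
For Lab 2: gain 5, loss 2 per period, so δ ≥ 5/7.
The tighter constraint is Lab 2's, so cooperation needs δ ≥ 5/7.

5/7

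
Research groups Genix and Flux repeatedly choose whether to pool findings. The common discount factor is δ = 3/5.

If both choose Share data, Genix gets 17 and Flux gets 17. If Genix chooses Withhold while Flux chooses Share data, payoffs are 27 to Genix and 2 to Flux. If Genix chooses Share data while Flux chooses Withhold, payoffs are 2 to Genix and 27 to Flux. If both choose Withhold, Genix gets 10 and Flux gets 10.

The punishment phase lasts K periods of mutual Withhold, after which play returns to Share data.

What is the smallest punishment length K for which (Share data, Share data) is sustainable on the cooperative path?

No profitable deviation requires (17−10)(δ+…+δ^K) ≥ 27−17, i.e. δ+…+δ^K ≥ 10/7 ≈ 1.4286.
With δ = 3/5, the partial sums are K=1: 0.6000, K=2: 0.9600, K=3: 1.1760, K=4: 1.3056, K=5: 1.3834, K=6: 1.4300.
K = 6 is the first length at which the sum reaches 1.4286.

6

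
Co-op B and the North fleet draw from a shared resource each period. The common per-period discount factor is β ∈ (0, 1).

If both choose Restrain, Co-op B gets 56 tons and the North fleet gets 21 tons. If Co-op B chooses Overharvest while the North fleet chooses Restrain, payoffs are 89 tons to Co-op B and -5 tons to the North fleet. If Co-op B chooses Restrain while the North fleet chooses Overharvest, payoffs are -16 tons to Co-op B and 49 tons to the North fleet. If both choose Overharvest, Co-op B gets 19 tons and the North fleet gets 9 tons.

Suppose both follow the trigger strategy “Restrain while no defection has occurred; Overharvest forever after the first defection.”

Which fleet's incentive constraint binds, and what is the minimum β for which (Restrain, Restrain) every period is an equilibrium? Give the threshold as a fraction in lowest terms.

For Co-op B: deviation gain 89−56 = 33, per-period punishment loss 56−19 = 37. IC gives β ≥ 33/70.
For the North fleet: gain 28, loss 12 per period, so β ≥ 28/40 = 7/10.
The tighter constraint is the North fleet's, so cooperation needs β ≥ 7/10.

the North fleet; β ≥ 7/10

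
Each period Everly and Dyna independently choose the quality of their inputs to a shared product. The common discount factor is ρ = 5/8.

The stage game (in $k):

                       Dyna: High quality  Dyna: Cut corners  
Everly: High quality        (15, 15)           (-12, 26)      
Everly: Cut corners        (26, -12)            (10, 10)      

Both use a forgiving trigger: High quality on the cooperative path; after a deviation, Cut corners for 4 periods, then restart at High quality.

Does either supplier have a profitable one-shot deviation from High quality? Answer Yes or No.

Yes

A one-shot deviation gives 26 now, then 10 for 4 periods, then back to 15.
Gain from deviating: (26−15) today; loss: (15−10) in each of the next 4 periods.
No-deviation condition: (15−10)(ρ+…+ρ^4) ≥ 26−15, i.e. ρ+…+ρ^4 ≥ 11/5.
At ρ = 5/8: ρ+…+ρ^4 = 1.4124 < 2.2000.
So cooperation is not sustainable.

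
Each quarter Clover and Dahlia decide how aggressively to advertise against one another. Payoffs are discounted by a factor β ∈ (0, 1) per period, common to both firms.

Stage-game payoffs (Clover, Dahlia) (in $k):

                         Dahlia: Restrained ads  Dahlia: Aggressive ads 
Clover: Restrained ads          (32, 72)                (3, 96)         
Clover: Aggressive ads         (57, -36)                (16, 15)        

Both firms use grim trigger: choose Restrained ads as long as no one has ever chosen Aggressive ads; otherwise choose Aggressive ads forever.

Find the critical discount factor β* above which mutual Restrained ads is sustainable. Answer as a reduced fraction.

25/41

Clover: cooperation gives 32 each period; deviation gives 57 once then 16 forever.
  32/(1−β) ≥ 57 + 16β/(1−β) ⇒ β ≥ 25/41.
Dahlia: cooperation gives 72 each period; deviation gives 96 once then 15 forever.
  β ≥ 24/81 = 8/27.
Both must hold, so the binding constraint is Clover's: β ≥ 25/41.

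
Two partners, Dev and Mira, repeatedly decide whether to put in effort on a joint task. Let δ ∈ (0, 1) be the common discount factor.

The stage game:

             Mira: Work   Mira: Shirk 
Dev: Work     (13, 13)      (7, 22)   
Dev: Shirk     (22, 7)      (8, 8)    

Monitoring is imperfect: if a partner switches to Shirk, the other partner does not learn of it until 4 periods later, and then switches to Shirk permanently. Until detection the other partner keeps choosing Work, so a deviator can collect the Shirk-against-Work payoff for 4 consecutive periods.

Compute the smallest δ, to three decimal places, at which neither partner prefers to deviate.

0.895

Deviating for the 4 undetected periods gains 22−13 = 9 per period over cooperation, then loses 13−8 = 5 per period forever once punishment starts.
Gain: 9(1 + δ + … + δ^3); loss: 5·δ^4/(1−δ).
No profitable deviation ⇔ 9(1−δ^4) ≤ 5·δ^4, i.e. δ^4 ≥ 9/(9+5) = 9/14.
Hence δ ≥ (9/14)^(1/4) ≈ 0.895.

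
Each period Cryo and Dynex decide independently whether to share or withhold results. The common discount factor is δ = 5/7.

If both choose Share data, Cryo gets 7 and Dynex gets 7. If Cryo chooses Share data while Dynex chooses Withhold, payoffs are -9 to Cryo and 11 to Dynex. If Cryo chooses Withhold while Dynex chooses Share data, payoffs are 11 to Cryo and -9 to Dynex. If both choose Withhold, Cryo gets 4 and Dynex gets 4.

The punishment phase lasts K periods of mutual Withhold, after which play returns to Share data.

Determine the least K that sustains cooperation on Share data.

3

No profitable deviation requires (7−4)(δ+…+δ^K) ≥ 11−7, i.e. δ+…+δ^K ≥ 4/3 ≈ 1.3333.
With δ = 5/7, the partial sums are K=1: 0.7143, K=2: 1.2245, K=3: 1.5889.
K = 3 is the first length at which the sum reaches 1.3333.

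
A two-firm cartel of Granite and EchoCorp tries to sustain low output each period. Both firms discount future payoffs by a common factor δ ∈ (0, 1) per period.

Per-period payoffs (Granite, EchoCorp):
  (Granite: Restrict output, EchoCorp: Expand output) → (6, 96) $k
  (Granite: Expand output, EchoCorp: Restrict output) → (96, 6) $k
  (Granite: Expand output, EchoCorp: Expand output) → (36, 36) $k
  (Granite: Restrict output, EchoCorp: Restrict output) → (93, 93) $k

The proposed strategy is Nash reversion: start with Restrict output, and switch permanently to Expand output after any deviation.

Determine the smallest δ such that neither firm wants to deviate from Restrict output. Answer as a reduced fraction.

1/20

Under grim trigger the critical discount factor is (T−C)/(T−P) with T = 96, C = 93, P = 36.
δ* = (96−93)/(96−36) = 3/60 = 1/20.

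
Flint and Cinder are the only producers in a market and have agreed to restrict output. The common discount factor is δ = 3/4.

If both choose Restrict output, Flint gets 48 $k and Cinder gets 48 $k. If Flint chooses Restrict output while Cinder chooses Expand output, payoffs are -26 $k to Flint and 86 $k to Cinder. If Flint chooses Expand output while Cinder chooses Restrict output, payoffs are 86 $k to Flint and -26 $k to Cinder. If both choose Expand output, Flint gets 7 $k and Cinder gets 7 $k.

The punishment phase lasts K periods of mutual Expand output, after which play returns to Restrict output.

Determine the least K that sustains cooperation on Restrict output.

2

Need Σ_{k=1}^{K} δ^k ≥ (86−48)/(48−7) = 0.9268 at δ = 3/4.
At K = 1 the sum is 0.7500 < 0.9268; at K = 2 it is 1.3125 ≥ 0.9268.
So the minimum punishment length is K = 2.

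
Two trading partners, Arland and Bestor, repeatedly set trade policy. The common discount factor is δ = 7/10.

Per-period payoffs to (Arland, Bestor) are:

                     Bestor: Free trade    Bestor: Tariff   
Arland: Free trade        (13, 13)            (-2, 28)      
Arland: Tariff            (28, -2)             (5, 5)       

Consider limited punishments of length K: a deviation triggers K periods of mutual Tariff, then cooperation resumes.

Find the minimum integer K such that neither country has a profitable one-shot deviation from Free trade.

5

No profitable deviation requires (13−5)(δ+…+δ^K) ≥ 28−13, i.e. δ+…+δ^K ≥ 15/8 ≈ 1.8750.
With δ = 7/10, the partial sums are K=1: 0.7000, K=2: 1.1900, K=3: 1.5330, K=4: 1.7731, K=5: 1.9412.
K = 5 is the first length at which the sum reaches 1.8750.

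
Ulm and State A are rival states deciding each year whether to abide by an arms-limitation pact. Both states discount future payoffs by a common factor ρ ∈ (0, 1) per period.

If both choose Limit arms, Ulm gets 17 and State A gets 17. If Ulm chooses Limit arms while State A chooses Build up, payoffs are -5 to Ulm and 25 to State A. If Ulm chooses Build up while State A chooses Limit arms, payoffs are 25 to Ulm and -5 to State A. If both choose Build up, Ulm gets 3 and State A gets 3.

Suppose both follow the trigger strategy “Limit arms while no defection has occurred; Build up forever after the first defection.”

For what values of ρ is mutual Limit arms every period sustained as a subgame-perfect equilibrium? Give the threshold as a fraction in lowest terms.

17/(1−ρ) ≥ 25 + 3ρ/(1−ρ)
17 ≥ 25 − 22ρ
ρ ≥ 8/22 = 4/11.

4/11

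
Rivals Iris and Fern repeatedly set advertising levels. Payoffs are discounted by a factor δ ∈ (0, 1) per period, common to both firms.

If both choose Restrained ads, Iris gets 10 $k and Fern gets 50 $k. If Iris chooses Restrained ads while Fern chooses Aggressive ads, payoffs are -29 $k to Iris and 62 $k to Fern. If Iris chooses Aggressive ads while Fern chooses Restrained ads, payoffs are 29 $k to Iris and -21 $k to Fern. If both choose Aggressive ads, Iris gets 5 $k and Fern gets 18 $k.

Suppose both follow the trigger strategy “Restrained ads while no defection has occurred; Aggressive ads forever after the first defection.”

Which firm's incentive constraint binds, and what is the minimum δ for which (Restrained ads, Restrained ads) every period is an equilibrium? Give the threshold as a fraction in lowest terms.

Iris's threshold: (29−10)/(29−5) = 19/24.
Fern's threshold: (62−50)/(62−18) = 3/11.
19/24 > 3/11, so Iris binds and δ* = 19/24.

Iris; δ ≥ 19/24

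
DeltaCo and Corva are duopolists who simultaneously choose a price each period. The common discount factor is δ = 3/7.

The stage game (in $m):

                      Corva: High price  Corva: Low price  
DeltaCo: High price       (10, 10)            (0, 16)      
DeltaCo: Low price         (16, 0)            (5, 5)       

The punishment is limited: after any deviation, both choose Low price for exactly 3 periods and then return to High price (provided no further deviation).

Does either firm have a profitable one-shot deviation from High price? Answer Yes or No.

A one-shot deviation gives 16 now, then 5 for 3 periods, then back to 10.
Gain from deviating: (16−10) today; loss: (10−5) in each of the next 3 periods.
No-deviation condition: (10−5)(δ+…+δ^3) ≥ 16−10, i.e. δ+…+δ^3 ≥ 6/5.
At δ = 3/7: δ+…+δ^3 = 0.6910 < 1.2000.
So cooperation is not sustainable.

Yes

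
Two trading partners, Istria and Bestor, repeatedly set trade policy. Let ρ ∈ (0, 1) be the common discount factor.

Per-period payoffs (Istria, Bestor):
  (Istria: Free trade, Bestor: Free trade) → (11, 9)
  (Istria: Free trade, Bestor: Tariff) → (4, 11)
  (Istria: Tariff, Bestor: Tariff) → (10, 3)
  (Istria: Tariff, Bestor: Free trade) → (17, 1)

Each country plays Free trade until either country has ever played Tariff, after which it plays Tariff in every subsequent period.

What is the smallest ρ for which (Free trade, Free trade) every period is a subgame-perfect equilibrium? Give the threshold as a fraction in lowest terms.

6/7

Istria: cooperation gives 11 each period; deviation gives 17 once then 10 forever.
  11/(1−ρ) ≥ 17 + 10ρ/(1−ρ) ⇒ ρ ≥ 6/7.
Bestor: cooperation gives 9 each period; deviation gives 11 once then 3 forever.
  ρ ≥ 2/8 = 1/4.
Both must hold, so the binding constraint is Istria's: ρ ≥ 6/7.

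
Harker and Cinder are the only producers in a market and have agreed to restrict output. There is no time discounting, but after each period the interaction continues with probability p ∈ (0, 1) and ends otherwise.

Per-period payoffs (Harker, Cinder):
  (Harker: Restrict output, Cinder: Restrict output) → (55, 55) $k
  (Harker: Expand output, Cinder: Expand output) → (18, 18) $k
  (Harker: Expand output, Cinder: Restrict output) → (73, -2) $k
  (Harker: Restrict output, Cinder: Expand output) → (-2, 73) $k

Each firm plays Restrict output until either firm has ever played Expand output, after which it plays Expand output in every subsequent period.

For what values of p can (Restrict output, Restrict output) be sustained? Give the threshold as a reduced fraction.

18/55

With no time discounting, the continuation probability p plays the role of the discount factor.
Grim-trigger IC: 55/(1−p) ≥ 73 + 18p/(1−p) ⇒ p ≥ (73−55)/(73−18) = 18/55.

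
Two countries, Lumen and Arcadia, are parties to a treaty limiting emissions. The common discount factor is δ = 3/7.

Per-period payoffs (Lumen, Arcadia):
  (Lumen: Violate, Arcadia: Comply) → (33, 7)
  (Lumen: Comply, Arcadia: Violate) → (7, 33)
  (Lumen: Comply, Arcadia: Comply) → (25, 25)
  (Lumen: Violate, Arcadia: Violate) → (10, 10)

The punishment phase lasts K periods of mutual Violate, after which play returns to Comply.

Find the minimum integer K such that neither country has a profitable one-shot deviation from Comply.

No profitable deviation requires (25−10)(δ+…+δ^K) ≥ 33−25, i.e. δ+…+δ^K ≥ 8/15 ≈ 0.5333.
With δ = 3/7, the partial sums are K=1: 0.4286, K=2: 0.6122.
K = 2 is the first length at which the sum reaches 0.5333.

2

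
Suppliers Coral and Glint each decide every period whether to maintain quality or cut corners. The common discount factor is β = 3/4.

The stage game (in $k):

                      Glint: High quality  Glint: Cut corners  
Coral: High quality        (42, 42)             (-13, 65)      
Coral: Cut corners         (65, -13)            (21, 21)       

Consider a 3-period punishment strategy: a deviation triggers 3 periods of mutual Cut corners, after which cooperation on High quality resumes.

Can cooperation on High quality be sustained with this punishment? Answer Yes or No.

Comparing payoff streams over the 4 periods until play realigns: cooperate → 42(1+β+…+β^3); deviate → 65 + 21(β+…+β^3).
Cooperation is sustained iff (42−21)(β+…+β^3) ≥ 65−42.
β+…+β^3 = 3/4·(1−(3/4)^3)/(1−3/4) = 1.7344, and (65−42)/(42−21) = 1.0952.
1.7344 ≥ 1.0952, so cooperation is sustainable.

Yes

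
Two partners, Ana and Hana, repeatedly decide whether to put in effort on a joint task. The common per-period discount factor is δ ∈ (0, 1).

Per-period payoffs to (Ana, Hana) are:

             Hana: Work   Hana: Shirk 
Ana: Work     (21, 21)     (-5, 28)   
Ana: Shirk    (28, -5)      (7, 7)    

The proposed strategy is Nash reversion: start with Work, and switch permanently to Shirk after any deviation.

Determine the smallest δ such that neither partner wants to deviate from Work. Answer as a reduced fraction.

1/3

21/(1−δ) ≥ 28 + 7δ/(1−δ)
21 ≥ 28 − 21δ
δ ≥ 7/21 = 1/3.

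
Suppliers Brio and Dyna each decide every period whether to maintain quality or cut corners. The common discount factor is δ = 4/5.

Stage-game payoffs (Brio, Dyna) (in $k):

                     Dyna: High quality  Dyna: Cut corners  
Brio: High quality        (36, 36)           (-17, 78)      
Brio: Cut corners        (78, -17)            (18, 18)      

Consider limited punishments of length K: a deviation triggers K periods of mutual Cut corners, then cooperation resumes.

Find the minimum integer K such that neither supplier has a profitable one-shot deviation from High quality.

4

No profitable deviation requires (36−18)(δ+…+δ^K) ≥ 78−36, i.e. δ+…+δ^K ≥ 7/3 ≈ 2.3333.
With δ = 4/5, the partial sums are K=1: 0.8000, K=2: 1.4400, K=3: 1.9520, K=4: 2.3616.
K = 4 is the first length at which the sum reaches 2.3333.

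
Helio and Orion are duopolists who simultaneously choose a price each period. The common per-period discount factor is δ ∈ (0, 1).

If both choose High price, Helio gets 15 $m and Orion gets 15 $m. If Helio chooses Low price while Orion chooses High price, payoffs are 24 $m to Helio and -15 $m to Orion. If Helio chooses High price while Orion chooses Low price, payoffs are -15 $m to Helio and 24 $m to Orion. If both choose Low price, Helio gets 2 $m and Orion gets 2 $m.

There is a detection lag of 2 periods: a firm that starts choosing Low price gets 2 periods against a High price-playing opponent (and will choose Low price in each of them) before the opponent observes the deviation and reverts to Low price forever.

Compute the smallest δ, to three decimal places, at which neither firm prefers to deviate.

0.640

Deviating for the 2 undetected periods gains 24−15 = 9 per period over cooperation, then loses 15−2 = 13 per period forever once punishment starts.
Gain: 9(1 + δ + … + δ^1); loss: 13·δ^2/(1−δ).
No profitable deviation ⇔ 9(1−δ^2) ≤ 13·δ^2, i.e. δ^2 ≥ 9/(9+13) = 9/22.
Hence δ ≥ (9/22)^(1/2) ≈ 0.640.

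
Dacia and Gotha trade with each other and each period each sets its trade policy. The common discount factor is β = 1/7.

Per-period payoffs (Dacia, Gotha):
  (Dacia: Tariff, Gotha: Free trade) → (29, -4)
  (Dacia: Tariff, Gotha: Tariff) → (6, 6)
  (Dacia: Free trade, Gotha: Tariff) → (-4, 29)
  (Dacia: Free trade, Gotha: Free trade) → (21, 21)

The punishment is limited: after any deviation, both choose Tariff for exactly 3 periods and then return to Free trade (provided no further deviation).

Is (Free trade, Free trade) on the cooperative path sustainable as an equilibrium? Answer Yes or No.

IC: β+…+β^3 ≥ (29−21)/(21−6) = 8/15.
At β = 1/7: partial sum = 0.1662 < 0.5333. Cooperation not sustainable.

No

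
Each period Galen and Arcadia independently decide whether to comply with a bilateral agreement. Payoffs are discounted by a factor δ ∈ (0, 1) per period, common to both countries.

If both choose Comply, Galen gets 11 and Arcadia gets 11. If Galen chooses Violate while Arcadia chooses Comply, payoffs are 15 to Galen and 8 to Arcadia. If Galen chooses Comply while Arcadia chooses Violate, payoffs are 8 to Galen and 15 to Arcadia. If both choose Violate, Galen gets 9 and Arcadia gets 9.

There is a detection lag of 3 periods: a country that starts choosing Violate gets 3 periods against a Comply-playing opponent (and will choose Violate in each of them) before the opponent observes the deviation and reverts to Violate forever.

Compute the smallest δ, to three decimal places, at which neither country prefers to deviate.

0.874

Deviating for the 3 undetected periods gains 15−11 = 4 per period over cooperation, then loses 11−9 = 2 per period forever once punishment starts.
Gain: 4(1 + δ + … + δ^2); loss: 2·δ^3/(1−δ).
No profitable deviation ⇔ 4(1−δ^3) ≤ 2·δ^3, i.e. δ^3 ≥ 4/(4+2) = 2/3.
Hence δ ≥ (2/3)^(1/3) ≈ 0.874.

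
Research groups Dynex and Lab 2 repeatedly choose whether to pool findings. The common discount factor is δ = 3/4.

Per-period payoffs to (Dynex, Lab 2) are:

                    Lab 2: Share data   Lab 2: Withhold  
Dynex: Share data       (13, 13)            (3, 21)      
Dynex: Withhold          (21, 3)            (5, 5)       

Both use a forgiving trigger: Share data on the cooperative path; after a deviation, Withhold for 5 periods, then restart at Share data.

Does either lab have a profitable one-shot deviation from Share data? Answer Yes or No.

No

IC: δ+…+δ^5 ≥ (21−13)/(13−5) = 1.
At δ = 3/4: partial sum = 2.2881 ≥ 1.0000. Cooperation sustainable.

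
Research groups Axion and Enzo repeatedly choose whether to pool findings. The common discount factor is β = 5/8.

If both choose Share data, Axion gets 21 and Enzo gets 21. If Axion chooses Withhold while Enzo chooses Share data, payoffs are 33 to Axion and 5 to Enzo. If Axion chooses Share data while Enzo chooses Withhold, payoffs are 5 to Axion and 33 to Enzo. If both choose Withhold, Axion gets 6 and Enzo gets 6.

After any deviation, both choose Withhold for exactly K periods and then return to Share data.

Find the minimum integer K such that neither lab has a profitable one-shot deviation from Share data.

No profitable deviation requires (21−6)(β+…+β^K) ≥ 33−21, i.e. β+…+β^K ≥ 4/5 ≈ 0.8000.
With β = 5/8, the partial sums are K=1: 0.6250, K=2: 1.0156.
K = 2 is the first length at which the sum reaches 0.8000.

2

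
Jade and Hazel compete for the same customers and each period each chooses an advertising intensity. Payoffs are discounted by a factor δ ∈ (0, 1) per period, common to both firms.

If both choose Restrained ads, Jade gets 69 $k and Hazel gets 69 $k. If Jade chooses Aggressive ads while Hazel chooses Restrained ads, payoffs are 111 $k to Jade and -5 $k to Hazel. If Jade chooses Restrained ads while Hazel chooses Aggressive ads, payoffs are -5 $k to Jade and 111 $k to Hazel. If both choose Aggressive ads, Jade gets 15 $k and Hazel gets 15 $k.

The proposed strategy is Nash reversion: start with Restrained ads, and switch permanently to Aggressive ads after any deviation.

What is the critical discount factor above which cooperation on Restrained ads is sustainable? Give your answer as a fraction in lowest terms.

Under grim trigger the critical discount factor is (T−C)/(T−P) with T = 111, C = 69, P = 15.
δ* = (111−69)/(111−15) = 42/96 = 7/16.

7/16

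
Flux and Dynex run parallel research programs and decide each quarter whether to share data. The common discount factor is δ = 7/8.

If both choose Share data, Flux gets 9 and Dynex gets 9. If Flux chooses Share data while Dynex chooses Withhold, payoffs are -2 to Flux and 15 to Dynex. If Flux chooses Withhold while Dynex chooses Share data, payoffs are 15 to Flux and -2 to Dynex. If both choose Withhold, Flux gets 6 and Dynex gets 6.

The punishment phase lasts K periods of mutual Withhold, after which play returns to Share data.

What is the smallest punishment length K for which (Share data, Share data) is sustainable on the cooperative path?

No profitable deviation requires (9−6)(δ+…+δ^K) ≥ 15−9, i.e. δ+…+δ^K ≥ 2 ≈ 2.0000.
With δ = 7/8, the partial sums are K=1: 0.8750, K=2: 1.6406, K=3: 2.3105.
K = 3 is the first length at which the sum reaches 2.0000.

3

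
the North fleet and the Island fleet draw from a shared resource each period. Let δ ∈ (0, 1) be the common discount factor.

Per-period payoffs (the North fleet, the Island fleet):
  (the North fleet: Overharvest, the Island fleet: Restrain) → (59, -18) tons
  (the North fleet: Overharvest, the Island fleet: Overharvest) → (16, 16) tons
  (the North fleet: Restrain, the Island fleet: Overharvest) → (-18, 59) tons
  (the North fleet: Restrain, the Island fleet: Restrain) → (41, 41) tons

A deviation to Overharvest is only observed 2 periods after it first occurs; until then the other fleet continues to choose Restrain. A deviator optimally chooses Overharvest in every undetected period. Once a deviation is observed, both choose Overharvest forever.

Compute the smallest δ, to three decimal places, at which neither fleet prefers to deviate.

The best deviation is to choose Overharvest for all 2 undetected periods, earning 59 each, then 16 forever once detected.
Deviation value: 59(1−δ^2)/(1−δ) + 16δ^2/(1−δ); cooperation value: 41/(1−δ).
IC: 41 ≥ 59(1−δ^2) + 16δ^2 = 59 − 43δ^2.
So δ^2 ≥ 18/43, giving δ ≥ (18/43)^(1/2) ≈ 0.647.

0.647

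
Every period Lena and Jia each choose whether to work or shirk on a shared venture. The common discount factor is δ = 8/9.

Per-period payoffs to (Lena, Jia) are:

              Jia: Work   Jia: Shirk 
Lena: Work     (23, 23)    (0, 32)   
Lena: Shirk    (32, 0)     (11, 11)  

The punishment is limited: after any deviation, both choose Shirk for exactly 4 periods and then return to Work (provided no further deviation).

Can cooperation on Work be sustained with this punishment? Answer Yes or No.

Comparing payoff streams over the 5 periods until play realigns: cooperate → 23(1+δ+…+δ^4); deviate → 32 + 11(δ+…+δ^4).
Cooperation is sustained iff (23−11)(δ+…+δ^4) ≥ 32−23.
δ+…+δ^4 = 8/9·(1−(8/9)^4)/(1−8/9) = 3.0056, and (32−23)/(23−11) = 0.7500.
3.0056 ≥ 0.7500, so cooperation is sustainable.

Yes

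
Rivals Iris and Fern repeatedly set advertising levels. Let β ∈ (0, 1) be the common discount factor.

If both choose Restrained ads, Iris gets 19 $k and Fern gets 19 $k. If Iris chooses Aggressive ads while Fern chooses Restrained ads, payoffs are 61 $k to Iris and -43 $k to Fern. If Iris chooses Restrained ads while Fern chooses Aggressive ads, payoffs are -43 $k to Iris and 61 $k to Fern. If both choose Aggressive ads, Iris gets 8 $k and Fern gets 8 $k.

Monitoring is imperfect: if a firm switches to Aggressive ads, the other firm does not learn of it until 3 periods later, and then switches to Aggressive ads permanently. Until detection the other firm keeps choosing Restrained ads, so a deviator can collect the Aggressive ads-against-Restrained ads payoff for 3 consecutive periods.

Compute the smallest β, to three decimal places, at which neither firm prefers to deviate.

A deviator earns 61 for 3 periods, then 8 forever; cooperating earns 19 forever. Multiplying the IC by (1−β):
19 ≥ 61(1−β^3) + 8β^3, so 53·β^3 ≥ 42 and β^3 ≥ 42/53.
β ≥ (42/53)^(1/3) ≈ 0.925.

0.925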